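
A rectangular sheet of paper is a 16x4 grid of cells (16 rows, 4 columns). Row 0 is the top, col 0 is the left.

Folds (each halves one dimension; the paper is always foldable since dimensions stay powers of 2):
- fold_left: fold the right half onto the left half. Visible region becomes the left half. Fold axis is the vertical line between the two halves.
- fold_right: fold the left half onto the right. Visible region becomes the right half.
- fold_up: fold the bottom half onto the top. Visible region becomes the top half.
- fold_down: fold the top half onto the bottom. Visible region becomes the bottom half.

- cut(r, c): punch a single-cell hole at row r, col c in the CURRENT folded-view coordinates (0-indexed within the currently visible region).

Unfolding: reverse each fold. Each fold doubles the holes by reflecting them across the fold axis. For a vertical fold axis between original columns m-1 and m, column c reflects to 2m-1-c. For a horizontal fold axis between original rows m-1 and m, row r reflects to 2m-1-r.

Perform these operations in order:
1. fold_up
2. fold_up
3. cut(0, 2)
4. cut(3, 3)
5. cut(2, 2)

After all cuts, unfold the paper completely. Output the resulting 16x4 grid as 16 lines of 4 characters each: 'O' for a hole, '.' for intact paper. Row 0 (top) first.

Answer: ..O.
....
..O.
...O
...O
..O.
....
..O.
..O.
....
..O.
...O
...O
..O.
....
..O.

Derivation:
Op 1 fold_up: fold axis h@8; visible region now rows[0,8) x cols[0,4) = 8x4
Op 2 fold_up: fold axis h@4; visible region now rows[0,4) x cols[0,4) = 4x4
Op 3 cut(0, 2): punch at orig (0,2); cuts so far [(0, 2)]; region rows[0,4) x cols[0,4) = 4x4
Op 4 cut(3, 3): punch at orig (3,3); cuts so far [(0, 2), (3, 3)]; region rows[0,4) x cols[0,4) = 4x4
Op 5 cut(2, 2): punch at orig (2,2); cuts so far [(0, 2), (2, 2), (3, 3)]; region rows[0,4) x cols[0,4) = 4x4
Unfold 1 (reflect across h@4): 6 holes -> [(0, 2), (2, 2), (3, 3), (4, 3), (5, 2), (7, 2)]
Unfold 2 (reflect across h@8): 12 holes -> [(0, 2), (2, 2), (3, 3), (4, 3), (5, 2), (7, 2), (8, 2), (10, 2), (11, 3), (12, 3), (13, 2), (15, 2)]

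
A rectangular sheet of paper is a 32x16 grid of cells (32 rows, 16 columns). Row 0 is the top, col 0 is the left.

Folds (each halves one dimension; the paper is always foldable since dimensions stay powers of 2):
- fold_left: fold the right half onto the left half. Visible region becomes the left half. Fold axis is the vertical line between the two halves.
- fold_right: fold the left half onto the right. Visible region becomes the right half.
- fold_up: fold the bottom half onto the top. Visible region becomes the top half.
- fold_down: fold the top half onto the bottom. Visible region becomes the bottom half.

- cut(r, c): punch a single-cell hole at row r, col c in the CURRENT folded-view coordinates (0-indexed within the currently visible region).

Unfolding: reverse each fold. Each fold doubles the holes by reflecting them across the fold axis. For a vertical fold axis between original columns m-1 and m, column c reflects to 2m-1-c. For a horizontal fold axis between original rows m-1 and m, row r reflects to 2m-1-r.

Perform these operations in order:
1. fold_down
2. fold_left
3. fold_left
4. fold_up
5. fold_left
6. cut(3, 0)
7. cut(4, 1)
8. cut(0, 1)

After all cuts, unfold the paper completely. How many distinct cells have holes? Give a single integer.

Answer: 96

Derivation:
Op 1 fold_down: fold axis h@16; visible region now rows[16,32) x cols[0,16) = 16x16
Op 2 fold_left: fold axis v@8; visible region now rows[16,32) x cols[0,8) = 16x8
Op 3 fold_left: fold axis v@4; visible region now rows[16,32) x cols[0,4) = 16x4
Op 4 fold_up: fold axis h@24; visible region now rows[16,24) x cols[0,4) = 8x4
Op 5 fold_left: fold axis v@2; visible region now rows[16,24) x cols[0,2) = 8x2
Op 6 cut(3, 0): punch at orig (19,0); cuts so far [(19, 0)]; region rows[16,24) x cols[0,2) = 8x2
Op 7 cut(4, 1): punch at orig (20,1); cuts so far [(19, 0), (20, 1)]; region rows[16,24) x cols[0,2) = 8x2
Op 8 cut(0, 1): punch at orig (16,1); cuts so far [(16, 1), (19, 0), (20, 1)]; region rows[16,24) x cols[0,2) = 8x2
Unfold 1 (reflect across v@2): 6 holes -> [(16, 1), (16, 2), (19, 0), (19, 3), (20, 1), (20, 2)]
Unfold 2 (reflect across h@24): 12 holes -> [(16, 1), (16, 2), (19, 0), (19, 3), (20, 1), (20, 2), (27, 1), (27, 2), (28, 0), (28, 3), (31, 1), (31, 2)]
Unfold 3 (reflect across v@4): 24 holes -> [(16, 1), (16, 2), (16, 5), (16, 6), (19, 0), (19, 3), (19, 4), (19, 7), (20, 1), (20, 2), (20, 5), (20, 6), (27, 1), (27, 2), (27, 5), (27, 6), (28, 0), (28, 3), (28, 4), (28, 7), (31, 1), (31, 2), (31, 5), (31, 6)]
Unfold 4 (reflect across v@8): 48 holes -> [(16, 1), (16, 2), (16, 5), (16, 6), (16, 9), (16, 10), (16, 13), (16, 14), (19, 0), (19, 3), (19, 4), (19, 7), (19, 8), (19, 11), (19, 12), (19, 15), (20, 1), (20, 2), (20, 5), (20, 6), (20, 9), (20, 10), (20, 13), (20, 14), (27, 1), (27, 2), (27, 5), (27, 6), (27, 9), (27, 10), (27, 13), (27, 14), (28, 0), (28, 3), (28, 4), (28, 7), (28, 8), (28, 11), (28, 12), (28, 15), (31, 1), (31, 2), (31, 5), (31, 6), (31, 9), (31, 10), (31, 13), (31, 14)]
Unfold 5 (reflect across h@16): 96 holes -> [(0, 1), (0, 2), (0, 5), (0, 6), (0, 9), (0, 10), (0, 13), (0, 14), (3, 0), (3, 3), (3, 4), (3, 7), (3, 8), (3, 11), (3, 12), (3, 15), (4, 1), (4, 2), (4, 5), (4, 6), (4, 9), (4, 10), (4, 13), (4, 14), (11, 1), (11, 2), (11, 5), (11, 6), (11, 9), (11, 10), (11, 13), (11, 14), (12, 0), (12, 3), (12, 4), (12, 7), (12, 8), (12, 11), (12, 12), (12, 15), (15, 1), (15, 2), (15, 5), (15, 6), (15, 9), (15, 10), (15, 13), (15, 14), (16, 1), (16, 2), (16, 5), (16, 6), (16, 9), (16, 10), (16, 13), (16, 14), (19, 0), (19, 3), (19, 4), (19, 7), (19, 8), (19, 11), (19, 12), (19, 15), (20, 1), (20, 2), (20, 5), (20, 6), (20, 9), (20, 10), (20, 13), (20, 14), (27, 1), (27, 2), (27, 5), (27, 6), (27, 9), (27, 10), (27, 13), (27, 14), (28, 0), (28, 3), (28, 4), (28, 7), (28, 8), (28, 11), (28, 12), (28, 15), (31, 1), (31, 2), (31, 5), (31, 6), (31, 9), (31, 10), (31, 13), (31, 14)]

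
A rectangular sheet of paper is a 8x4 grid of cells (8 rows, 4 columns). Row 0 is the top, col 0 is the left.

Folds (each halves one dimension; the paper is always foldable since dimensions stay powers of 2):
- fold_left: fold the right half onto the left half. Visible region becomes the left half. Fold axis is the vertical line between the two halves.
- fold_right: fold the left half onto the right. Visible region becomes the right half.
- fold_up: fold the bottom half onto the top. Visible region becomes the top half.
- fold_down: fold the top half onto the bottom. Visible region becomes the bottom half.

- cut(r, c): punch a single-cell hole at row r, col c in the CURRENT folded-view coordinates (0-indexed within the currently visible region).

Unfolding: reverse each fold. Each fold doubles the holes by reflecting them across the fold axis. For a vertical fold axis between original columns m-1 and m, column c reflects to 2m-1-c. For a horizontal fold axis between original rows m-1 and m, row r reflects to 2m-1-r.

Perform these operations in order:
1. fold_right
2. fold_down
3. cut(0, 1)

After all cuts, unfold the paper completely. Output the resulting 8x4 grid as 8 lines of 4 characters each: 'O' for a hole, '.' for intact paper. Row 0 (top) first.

Op 1 fold_right: fold axis v@2; visible region now rows[0,8) x cols[2,4) = 8x2
Op 2 fold_down: fold axis h@4; visible region now rows[4,8) x cols[2,4) = 4x2
Op 3 cut(0, 1): punch at orig (4,3); cuts so far [(4, 3)]; region rows[4,8) x cols[2,4) = 4x2
Unfold 1 (reflect across h@4): 2 holes -> [(3, 3), (4, 3)]
Unfold 2 (reflect across v@2): 4 holes -> [(3, 0), (3, 3), (4, 0), (4, 3)]

Answer: ....
....
....
O..O
O..O
....
....
....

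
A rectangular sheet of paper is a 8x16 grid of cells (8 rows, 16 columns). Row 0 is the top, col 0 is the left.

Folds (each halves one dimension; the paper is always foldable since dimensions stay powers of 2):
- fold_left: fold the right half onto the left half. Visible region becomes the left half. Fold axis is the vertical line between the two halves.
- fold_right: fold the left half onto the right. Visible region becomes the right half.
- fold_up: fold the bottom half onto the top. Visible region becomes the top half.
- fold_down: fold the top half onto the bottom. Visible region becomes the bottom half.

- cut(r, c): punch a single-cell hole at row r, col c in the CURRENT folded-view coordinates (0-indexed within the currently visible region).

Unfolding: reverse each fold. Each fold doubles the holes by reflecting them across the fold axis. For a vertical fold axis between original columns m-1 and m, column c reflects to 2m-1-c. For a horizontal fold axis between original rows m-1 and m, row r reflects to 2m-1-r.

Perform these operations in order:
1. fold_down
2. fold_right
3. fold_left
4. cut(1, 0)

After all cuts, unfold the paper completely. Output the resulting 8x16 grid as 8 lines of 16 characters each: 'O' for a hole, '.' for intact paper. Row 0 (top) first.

Op 1 fold_down: fold axis h@4; visible region now rows[4,8) x cols[0,16) = 4x16
Op 2 fold_right: fold axis v@8; visible region now rows[4,8) x cols[8,16) = 4x8
Op 3 fold_left: fold axis v@12; visible region now rows[4,8) x cols[8,12) = 4x4
Op 4 cut(1, 0): punch at orig (5,8); cuts so far [(5, 8)]; region rows[4,8) x cols[8,12) = 4x4
Unfold 1 (reflect across v@12): 2 holes -> [(5, 8), (5, 15)]
Unfold 2 (reflect across v@8): 4 holes -> [(5, 0), (5, 7), (5, 8), (5, 15)]
Unfold 3 (reflect across h@4): 8 holes -> [(2, 0), (2, 7), (2, 8), (2, 15), (5, 0), (5, 7), (5, 8), (5, 15)]

Answer: ................
................
O......OO......O
................
................
O......OO......O
................
................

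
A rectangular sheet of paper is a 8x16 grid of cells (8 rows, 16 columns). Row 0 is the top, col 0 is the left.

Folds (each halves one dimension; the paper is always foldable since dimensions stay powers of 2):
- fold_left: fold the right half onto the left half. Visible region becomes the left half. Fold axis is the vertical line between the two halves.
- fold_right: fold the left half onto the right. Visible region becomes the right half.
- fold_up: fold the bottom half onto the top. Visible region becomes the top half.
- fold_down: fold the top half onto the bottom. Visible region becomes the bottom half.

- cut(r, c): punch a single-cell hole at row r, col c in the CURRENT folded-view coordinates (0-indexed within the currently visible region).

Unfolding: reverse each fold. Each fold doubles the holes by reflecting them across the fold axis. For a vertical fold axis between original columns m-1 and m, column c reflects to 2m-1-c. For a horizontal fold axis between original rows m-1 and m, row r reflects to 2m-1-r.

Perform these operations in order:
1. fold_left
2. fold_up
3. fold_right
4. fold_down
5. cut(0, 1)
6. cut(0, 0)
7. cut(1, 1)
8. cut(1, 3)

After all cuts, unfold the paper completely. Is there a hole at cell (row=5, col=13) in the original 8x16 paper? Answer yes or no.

Op 1 fold_left: fold axis v@8; visible region now rows[0,8) x cols[0,8) = 8x8
Op 2 fold_up: fold axis h@4; visible region now rows[0,4) x cols[0,8) = 4x8
Op 3 fold_right: fold axis v@4; visible region now rows[0,4) x cols[4,8) = 4x4
Op 4 fold_down: fold axis h@2; visible region now rows[2,4) x cols[4,8) = 2x4
Op 5 cut(0, 1): punch at orig (2,5); cuts so far [(2, 5)]; region rows[2,4) x cols[4,8) = 2x4
Op 6 cut(0, 0): punch at orig (2,4); cuts so far [(2, 4), (2, 5)]; region rows[2,4) x cols[4,8) = 2x4
Op 7 cut(1, 1): punch at orig (3,5); cuts so far [(2, 4), (2, 5), (3, 5)]; region rows[2,4) x cols[4,8) = 2x4
Op 8 cut(1, 3): punch at orig (3,7); cuts so far [(2, 4), (2, 5), (3, 5), (3, 7)]; region rows[2,4) x cols[4,8) = 2x4
Unfold 1 (reflect across h@2): 8 holes -> [(0, 5), (0, 7), (1, 4), (1, 5), (2, 4), (2, 5), (3, 5), (3, 7)]
Unfold 2 (reflect across v@4): 16 holes -> [(0, 0), (0, 2), (0, 5), (0, 7), (1, 2), (1, 3), (1, 4), (1, 5), (2, 2), (2, 3), (2, 4), (2, 5), (3, 0), (3, 2), (3, 5), (3, 7)]
Unfold 3 (reflect across h@4): 32 holes -> [(0, 0), (0, 2), (0, 5), (0, 7), (1, 2), (1, 3), (1, 4), (1, 5), (2, 2), (2, 3), (2, 4), (2, 5), (3, 0), (3, 2), (3, 5), (3, 7), (4, 0), (4, 2), (4, 5), (4, 7), (5, 2), (5, 3), (5, 4), (5, 5), (6, 2), (6, 3), (6, 4), (6, 5), (7, 0), (7, 2), (7, 5), (7, 7)]
Unfold 4 (reflect across v@8): 64 holes -> [(0, 0), (0, 2), (0, 5), (0, 7), (0, 8), (0, 10), (0, 13), (0, 15), (1, 2), (1, 3), (1, 4), (1, 5), (1, 10), (1, 11), (1, 12), (1, 13), (2, 2), (2, 3), (2, 4), (2, 5), (2, 10), (2, 11), (2, 12), (2, 13), (3, 0), (3, 2), (3, 5), (3, 7), (3, 8), (3, 10), (3, 13), (3, 15), (4, 0), (4, 2), (4, 5), (4, 7), (4, 8), (4, 10), (4, 13), (4, 15), (5, 2), (5, 3), (5, 4), (5, 5), (5, 10), (5, 11), (5, 12), (5, 13), (6, 2), (6, 3), (6, 4), (6, 5), (6, 10), (6, 11), (6, 12), (6, 13), (7, 0), (7, 2), (7, 5), (7, 7), (7, 8), (7, 10), (7, 13), (7, 15)]
Holes: [(0, 0), (0, 2), (0, 5), (0, 7), (0, 8), (0, 10), (0, 13), (0, 15), (1, 2), (1, 3), (1, 4), (1, 5), (1, 10), (1, 11), (1, 12), (1, 13), (2, 2), (2, 3), (2, 4), (2, 5), (2, 10), (2, 11), (2, 12), (2, 13), (3, 0), (3, 2), (3, 5), (3, 7), (3, 8), (3, 10), (3, 13), (3, 15), (4, 0), (4, 2), (4, 5), (4, 7), (4, 8), (4, 10), (4, 13), (4, 15), (5, 2), (5, 3), (5, 4), (5, 5), (5, 10), (5, 11), (5, 12), (5, 13), (6, 2), (6, 3), (6, 4), (6, 5), (6, 10), (6, 11), (6, 12), (6, 13), (7, 0), (7, 2), (7, 5), (7, 7), (7, 8), (7, 10), (7, 13), (7, 15)]

Answer: yes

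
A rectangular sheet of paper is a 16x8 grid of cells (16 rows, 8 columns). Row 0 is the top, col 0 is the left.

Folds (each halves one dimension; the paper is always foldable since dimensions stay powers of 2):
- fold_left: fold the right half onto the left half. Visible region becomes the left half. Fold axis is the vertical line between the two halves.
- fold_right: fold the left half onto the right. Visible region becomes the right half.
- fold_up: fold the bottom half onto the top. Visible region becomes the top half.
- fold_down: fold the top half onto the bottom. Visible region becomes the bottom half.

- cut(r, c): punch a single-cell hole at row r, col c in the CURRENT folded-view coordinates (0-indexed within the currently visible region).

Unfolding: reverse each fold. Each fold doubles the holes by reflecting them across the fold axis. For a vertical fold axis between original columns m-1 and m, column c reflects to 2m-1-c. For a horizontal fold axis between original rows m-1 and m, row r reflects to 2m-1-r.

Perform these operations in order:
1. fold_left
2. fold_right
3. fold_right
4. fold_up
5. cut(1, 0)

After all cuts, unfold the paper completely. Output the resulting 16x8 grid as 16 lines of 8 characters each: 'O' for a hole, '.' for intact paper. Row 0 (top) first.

Answer: ........
OOOOOOOO
........
........
........
........
........
........
........
........
........
........
........
........
OOOOOOOO
........

Derivation:
Op 1 fold_left: fold axis v@4; visible region now rows[0,16) x cols[0,4) = 16x4
Op 2 fold_right: fold axis v@2; visible region now rows[0,16) x cols[2,4) = 16x2
Op 3 fold_right: fold axis v@3; visible region now rows[0,16) x cols[3,4) = 16x1
Op 4 fold_up: fold axis h@8; visible region now rows[0,8) x cols[3,4) = 8x1
Op 5 cut(1, 0): punch at orig (1,3); cuts so far [(1, 3)]; region rows[0,8) x cols[3,4) = 8x1
Unfold 1 (reflect across h@8): 2 holes -> [(1, 3), (14, 3)]
Unfold 2 (reflect across v@3): 4 holes -> [(1, 2), (1, 3), (14, 2), (14, 3)]
Unfold 3 (reflect across v@2): 8 holes -> [(1, 0), (1, 1), (1, 2), (1, 3), (14, 0), (14, 1), (14, 2), (14, 3)]
Unfold 4 (reflect across v@4): 16 holes -> [(1, 0), (1, 1), (1, 2), (1, 3), (1, 4), (1, 5), (1, 6), (1, 7), (14, 0), (14, 1), (14, 2), (14, 3), (14, 4), (14, 5), (14, 6), (14, 7)]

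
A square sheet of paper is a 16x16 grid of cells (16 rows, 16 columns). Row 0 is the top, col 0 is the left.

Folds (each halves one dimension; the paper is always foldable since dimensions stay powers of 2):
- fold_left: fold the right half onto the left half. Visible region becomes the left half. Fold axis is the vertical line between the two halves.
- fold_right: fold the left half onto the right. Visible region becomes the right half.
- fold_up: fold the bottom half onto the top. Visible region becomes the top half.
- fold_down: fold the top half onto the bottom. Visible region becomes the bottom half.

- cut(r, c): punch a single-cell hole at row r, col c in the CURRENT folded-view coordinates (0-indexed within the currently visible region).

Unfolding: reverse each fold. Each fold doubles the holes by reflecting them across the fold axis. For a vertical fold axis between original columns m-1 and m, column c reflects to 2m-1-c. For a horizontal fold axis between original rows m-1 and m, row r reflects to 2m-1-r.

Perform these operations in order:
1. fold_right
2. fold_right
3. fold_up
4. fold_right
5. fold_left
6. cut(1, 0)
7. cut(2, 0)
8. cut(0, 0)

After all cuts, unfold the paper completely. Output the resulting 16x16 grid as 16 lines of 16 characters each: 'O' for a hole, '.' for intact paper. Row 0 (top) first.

Answer: OOOOOOOOOOOOOOOO
OOOOOOOOOOOOOOOO
OOOOOOOOOOOOOOOO
................
................
................
................
................
................
................
................
................
................
OOOOOOOOOOOOOOOO
OOOOOOOOOOOOOOOO
OOOOOOOOOOOOOOOO

Derivation:
Op 1 fold_right: fold axis v@8; visible region now rows[0,16) x cols[8,16) = 16x8
Op 2 fold_right: fold axis v@12; visible region now rows[0,16) x cols[12,16) = 16x4
Op 3 fold_up: fold axis h@8; visible region now rows[0,8) x cols[12,16) = 8x4
Op 4 fold_right: fold axis v@14; visible region now rows[0,8) x cols[14,16) = 8x2
Op 5 fold_left: fold axis v@15; visible region now rows[0,8) x cols[14,15) = 8x1
Op 6 cut(1, 0): punch at orig (1,14); cuts so far [(1, 14)]; region rows[0,8) x cols[14,15) = 8x1
Op 7 cut(2, 0): punch at orig (2,14); cuts so far [(1, 14), (2, 14)]; region rows[0,8) x cols[14,15) = 8x1
Op 8 cut(0, 0): punch at orig (0,14); cuts so far [(0, 14), (1, 14), (2, 14)]; region rows[0,8) x cols[14,15) = 8x1
Unfold 1 (reflect across v@15): 6 holes -> [(0, 14), (0, 15), (1, 14), (1, 15), (2, 14), (2, 15)]
Unfold 2 (reflect across v@14): 12 holes -> [(0, 12), (0, 13), (0, 14), (0, 15), (1, 12), (1, 13), (1, 14), (1, 15), (2, 12), (2, 13), (2, 14), (2, 15)]
Unfold 3 (reflect across h@8): 24 holes -> [(0, 12), (0, 13), (0, 14), (0, 15), (1, 12), (1, 13), (1, 14), (1, 15), (2, 12), (2, 13), (2, 14), (2, 15), (13, 12), (13, 13), (13, 14), (13, 15), (14, 12), (14, 13), (14, 14), (14, 15), (15, 12), (15, 13), (15, 14), (15, 15)]
Unfold 4 (reflect across v@12): 48 holes -> [(0, 8), (0, 9), (0, 10), (0, 11), (0, 12), (0, 13), (0, 14), (0, 15), (1, 8), (1, 9), (1, 10), (1, 11), (1, 12), (1, 13), (1, 14), (1, 15), (2, 8), (2, 9), (2, 10), (2, 11), (2, 12), (2, 13), (2, 14), (2, 15), (13, 8), (13, 9), (13, 10), (13, 11), (13, 12), (13, 13), (13, 14), (13, 15), (14, 8), (14, 9), (14, 10), (14, 11), (14, 12), (14, 13), (14, 14), (14, 15), (15, 8), (15, 9), (15, 10), (15, 11), (15, 12), (15, 13), (15, 14), (15, 15)]
Unfold 5 (reflect across v@8): 96 holes -> [(0, 0), (0, 1), (0, 2), (0, 3), (0, 4), (0, 5), (0, 6), (0, 7), (0, 8), (0, 9), (0, 10), (0, 11), (0, 12), (0, 13), (0, 14), (0, 15), (1, 0), (1, 1), (1, 2), (1, 3), (1, 4), (1, 5), (1, 6), (1, 7), (1, 8), (1, 9), (1, 10), (1, 11), (1, 12), (1, 13), (1, 14), (1, 15), (2, 0), (2, 1), (2, 2), (2, 3), (2, 4), (2, 5), (2, 6), (2, 7), (2, 8), (2, 9), (2, 10), (2, 11), (2, 12), (2, 13), (2, 14), (2, 15), (13, 0), (13, 1), (13, 2), (13, 3), (13, 4), (13, 5), (13, 6), (13, 7), (13, 8), (13, 9), (13, 10), (13, 11), (13, 12), (13, 13), (13, 14), (13, 15), (14, 0), (14, 1), (14, 2), (14, 3), (14, 4), (14, 5), (14, 6), (14, 7), (14, 8), (14, 9), (14, 10), (14, 11), (14, 12), (14, 13), (14, 14), (14, 15), (15, 0), (15, 1), (15, 2), (15, 3), (15, 4), (15, 5), (15, 6), (15, 7), (15, 8), (15, 9), (15, 10), (15, 11), (15, 12), (15, 13), (15, 14), (15, 15)]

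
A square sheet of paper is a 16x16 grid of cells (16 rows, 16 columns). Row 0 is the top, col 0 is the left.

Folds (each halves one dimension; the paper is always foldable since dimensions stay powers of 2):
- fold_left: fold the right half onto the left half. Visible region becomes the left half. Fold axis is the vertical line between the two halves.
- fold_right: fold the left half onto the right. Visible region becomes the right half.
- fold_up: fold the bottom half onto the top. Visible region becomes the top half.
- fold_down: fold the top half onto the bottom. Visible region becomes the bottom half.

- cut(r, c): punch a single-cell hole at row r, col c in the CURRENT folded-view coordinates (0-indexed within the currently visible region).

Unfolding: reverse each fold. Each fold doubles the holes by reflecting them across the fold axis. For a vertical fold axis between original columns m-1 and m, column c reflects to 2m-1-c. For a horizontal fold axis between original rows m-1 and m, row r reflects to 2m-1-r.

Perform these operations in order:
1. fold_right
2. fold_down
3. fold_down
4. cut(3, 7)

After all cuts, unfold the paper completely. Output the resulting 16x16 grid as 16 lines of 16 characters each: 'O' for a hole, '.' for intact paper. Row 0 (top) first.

Answer: O..............O
................
................
................
................
................
................
O..............O
O..............O
................
................
................
................
................
................
O..............O

Derivation:
Op 1 fold_right: fold axis v@8; visible region now rows[0,16) x cols[8,16) = 16x8
Op 2 fold_down: fold axis h@8; visible region now rows[8,16) x cols[8,16) = 8x8
Op 3 fold_down: fold axis h@12; visible region now rows[12,16) x cols[8,16) = 4x8
Op 4 cut(3, 7): punch at orig (15,15); cuts so far [(15, 15)]; region rows[12,16) x cols[8,16) = 4x8
Unfold 1 (reflect across h@12): 2 holes -> [(8, 15), (15, 15)]
Unfold 2 (reflect across h@8): 4 holes -> [(0, 15), (7, 15), (8, 15), (15, 15)]
Unfold 3 (reflect across v@8): 8 holes -> [(0, 0), (0, 15), (7, 0), (7, 15), (8, 0), (8, 15), (15, 0), (15, 15)]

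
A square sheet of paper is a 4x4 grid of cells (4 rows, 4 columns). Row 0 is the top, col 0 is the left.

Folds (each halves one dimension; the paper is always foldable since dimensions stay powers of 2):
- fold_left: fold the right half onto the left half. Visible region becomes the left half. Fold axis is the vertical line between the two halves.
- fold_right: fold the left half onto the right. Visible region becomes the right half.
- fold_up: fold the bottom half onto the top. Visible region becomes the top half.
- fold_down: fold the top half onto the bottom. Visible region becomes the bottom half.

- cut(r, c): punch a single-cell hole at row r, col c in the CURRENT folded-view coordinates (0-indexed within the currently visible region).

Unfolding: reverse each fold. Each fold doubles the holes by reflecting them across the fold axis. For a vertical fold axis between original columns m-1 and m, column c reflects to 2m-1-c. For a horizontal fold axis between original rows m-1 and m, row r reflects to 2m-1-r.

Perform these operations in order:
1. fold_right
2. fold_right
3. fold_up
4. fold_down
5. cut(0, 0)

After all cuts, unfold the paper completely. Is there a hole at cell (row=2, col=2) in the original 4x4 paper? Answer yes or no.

Answer: yes

Derivation:
Op 1 fold_right: fold axis v@2; visible region now rows[0,4) x cols[2,4) = 4x2
Op 2 fold_right: fold axis v@3; visible region now rows[0,4) x cols[3,4) = 4x1
Op 3 fold_up: fold axis h@2; visible region now rows[0,2) x cols[3,4) = 2x1
Op 4 fold_down: fold axis h@1; visible region now rows[1,2) x cols[3,4) = 1x1
Op 5 cut(0, 0): punch at orig (1,3); cuts so far [(1, 3)]; region rows[1,2) x cols[3,4) = 1x1
Unfold 1 (reflect across h@1): 2 holes -> [(0, 3), (1, 3)]
Unfold 2 (reflect across h@2): 4 holes -> [(0, 3), (1, 3), (2, 3), (3, 3)]
Unfold 3 (reflect across v@3): 8 holes -> [(0, 2), (0, 3), (1, 2), (1, 3), (2, 2), (2, 3), (3, 2), (3, 3)]
Unfold 4 (reflect across v@2): 16 holes -> [(0, 0), (0, 1), (0, 2), (0, 3), (1, 0), (1, 1), (1, 2), (1, 3), (2, 0), (2, 1), (2, 2), (2, 3), (3, 0), (3, 1), (3, 2), (3, 3)]
Holes: [(0, 0), (0, 1), (0, 2), (0, 3), (1, 0), (1, 1), (1, 2), (1, 3), (2, 0), (2, 1), (2, 2), (2, 3), (3, 0), (3, 1), (3, 2), (3, 3)]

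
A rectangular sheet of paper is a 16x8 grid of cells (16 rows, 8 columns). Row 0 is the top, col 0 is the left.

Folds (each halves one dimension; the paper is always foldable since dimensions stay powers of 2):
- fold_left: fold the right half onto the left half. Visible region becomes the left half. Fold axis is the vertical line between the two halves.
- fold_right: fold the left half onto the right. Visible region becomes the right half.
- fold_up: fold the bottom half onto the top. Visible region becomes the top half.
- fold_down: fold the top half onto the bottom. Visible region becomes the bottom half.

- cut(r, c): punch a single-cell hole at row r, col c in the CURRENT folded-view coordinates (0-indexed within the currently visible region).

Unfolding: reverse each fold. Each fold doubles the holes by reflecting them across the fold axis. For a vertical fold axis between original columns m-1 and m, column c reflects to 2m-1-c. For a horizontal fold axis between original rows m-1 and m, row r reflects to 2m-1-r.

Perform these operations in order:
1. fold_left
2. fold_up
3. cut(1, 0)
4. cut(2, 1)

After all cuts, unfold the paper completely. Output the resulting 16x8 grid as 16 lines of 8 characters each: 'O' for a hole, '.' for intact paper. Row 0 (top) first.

Answer: ........
O......O
.O....O.
........
........
........
........
........
........
........
........
........
........
.O....O.
O......O
........

Derivation:
Op 1 fold_left: fold axis v@4; visible region now rows[0,16) x cols[0,4) = 16x4
Op 2 fold_up: fold axis h@8; visible region now rows[0,8) x cols[0,4) = 8x4
Op 3 cut(1, 0): punch at orig (1,0); cuts so far [(1, 0)]; region rows[0,8) x cols[0,4) = 8x4
Op 4 cut(2, 1): punch at orig (2,1); cuts so far [(1, 0), (2, 1)]; region rows[0,8) x cols[0,4) = 8x4
Unfold 1 (reflect across h@8): 4 holes -> [(1, 0), (2, 1), (13, 1), (14, 0)]
Unfold 2 (reflect across v@4): 8 holes -> [(1, 0), (1, 7), (2, 1), (2, 6), (13, 1), (13, 6), (14, 0), (14, 7)]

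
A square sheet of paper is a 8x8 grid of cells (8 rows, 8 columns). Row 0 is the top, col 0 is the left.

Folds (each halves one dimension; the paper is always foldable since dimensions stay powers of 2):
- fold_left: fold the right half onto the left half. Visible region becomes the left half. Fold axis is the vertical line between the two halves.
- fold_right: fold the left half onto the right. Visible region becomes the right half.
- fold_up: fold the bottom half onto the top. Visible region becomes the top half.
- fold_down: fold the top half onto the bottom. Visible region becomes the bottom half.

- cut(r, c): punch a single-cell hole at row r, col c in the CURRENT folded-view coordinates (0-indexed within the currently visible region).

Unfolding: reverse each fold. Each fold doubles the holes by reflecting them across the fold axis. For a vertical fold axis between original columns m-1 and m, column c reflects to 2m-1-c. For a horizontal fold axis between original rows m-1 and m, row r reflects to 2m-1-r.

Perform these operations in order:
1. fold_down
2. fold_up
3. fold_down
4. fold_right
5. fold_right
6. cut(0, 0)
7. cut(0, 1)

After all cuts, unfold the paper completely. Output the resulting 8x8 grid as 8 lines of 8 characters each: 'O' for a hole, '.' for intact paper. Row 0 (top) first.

Answer: OOOOOOOO
OOOOOOOO
OOOOOOOO
OOOOOOOO
OOOOOOOO
OOOOOOOO
OOOOOOOO
OOOOOOOO

Derivation:
Op 1 fold_down: fold axis h@4; visible region now rows[4,8) x cols[0,8) = 4x8
Op 2 fold_up: fold axis h@6; visible region now rows[4,6) x cols[0,8) = 2x8
Op 3 fold_down: fold axis h@5; visible region now rows[5,6) x cols[0,8) = 1x8
Op 4 fold_right: fold axis v@4; visible region now rows[5,6) x cols[4,8) = 1x4
Op 5 fold_right: fold axis v@6; visible region now rows[5,6) x cols[6,8) = 1x2
Op 6 cut(0, 0): punch at orig (5,6); cuts so far [(5, 6)]; region rows[5,6) x cols[6,8) = 1x2
Op 7 cut(0, 1): punch at orig (5,7); cuts so far [(5, 6), (5, 7)]; region rows[5,6) x cols[6,8) = 1x2
Unfold 1 (reflect across v@6): 4 holes -> [(5, 4), (5, 5), (5, 6), (5, 7)]
Unfold 2 (reflect across v@4): 8 holes -> [(5, 0), (5, 1), (5, 2), (5, 3), (5, 4), (5, 5), (5, 6), (5, 7)]
Unfold 3 (reflect across h@5): 16 holes -> [(4, 0), (4, 1), (4, 2), (4, 3), (4, 4), (4, 5), (4, 6), (4, 7), (5, 0), (5, 1), (5, 2), (5, 3), (5, 4), (5, 5), (5, 6), (5, 7)]
Unfold 4 (reflect across h@6): 32 holes -> [(4, 0), (4, 1), (4, 2), (4, 3), (4, 4), (4, 5), (4, 6), (4, 7), (5, 0), (5, 1), (5, 2), (5, 3), (5, 4), (5, 5), (5, 6), (5, 7), (6, 0), (6, 1), (6, 2), (6, 3), (6, 4), (6, 5), (6, 6), (6, 7), (7, 0), (7, 1), (7, 2), (7, 3), (7, 4), (7, 5), (7, 6), (7, 7)]
Unfold 5 (reflect across h@4): 64 holes -> [(0, 0), (0, 1), (0, 2), (0, 3), (0, 4), (0, 5), (0, 6), (0, 7), (1, 0), (1, 1), (1, 2), (1, 3), (1, 4), (1, 5), (1, 6), (1, 7), (2, 0), (2, 1), (2, 2), (2, 3), (2, 4), (2, 5), (2, 6), (2, 7), (3, 0), (3, 1), (3, 2), (3, 3), (3, 4), (3, 5), (3, 6), (3, 7), (4, 0), (4, 1), (4, 2), (4, 3), (4, 4), (4, 5), (4, 6), (4, 7), (5, 0), (5, 1), (5, 2), (5, 3), (5, 4), (5, 5), (5, 6), (5, 7), (6, 0), (6, 1), (6, 2), (6, 3), (6, 4), (6, 5), (6, 6), (6, 7), (7, 0), (7, 1), (7, 2), (7, 3), (7, 4), (7, 5), (7, 6), (7, 7)]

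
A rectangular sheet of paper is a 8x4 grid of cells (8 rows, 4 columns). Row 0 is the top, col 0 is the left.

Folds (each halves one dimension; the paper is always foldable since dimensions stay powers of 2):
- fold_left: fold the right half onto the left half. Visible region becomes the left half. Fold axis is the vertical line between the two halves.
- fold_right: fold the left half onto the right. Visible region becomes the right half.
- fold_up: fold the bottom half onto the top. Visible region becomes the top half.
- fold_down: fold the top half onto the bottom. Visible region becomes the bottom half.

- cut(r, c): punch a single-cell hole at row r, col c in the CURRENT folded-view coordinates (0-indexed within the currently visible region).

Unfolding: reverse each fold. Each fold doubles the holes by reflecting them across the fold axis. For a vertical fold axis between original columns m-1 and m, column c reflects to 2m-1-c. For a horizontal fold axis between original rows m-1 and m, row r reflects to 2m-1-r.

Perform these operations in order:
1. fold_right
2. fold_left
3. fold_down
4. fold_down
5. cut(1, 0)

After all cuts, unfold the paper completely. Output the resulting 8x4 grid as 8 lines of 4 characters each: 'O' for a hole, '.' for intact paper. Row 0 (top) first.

Op 1 fold_right: fold axis v@2; visible region now rows[0,8) x cols[2,4) = 8x2
Op 2 fold_left: fold axis v@3; visible region now rows[0,8) x cols[2,3) = 8x1
Op 3 fold_down: fold axis h@4; visible region now rows[4,8) x cols[2,3) = 4x1
Op 4 fold_down: fold axis h@6; visible region now rows[6,8) x cols[2,3) = 2x1
Op 5 cut(1, 0): punch at orig (7,2); cuts so far [(7, 2)]; region rows[6,8) x cols[2,3) = 2x1
Unfold 1 (reflect across h@6): 2 holes -> [(4, 2), (7, 2)]
Unfold 2 (reflect across h@4): 4 holes -> [(0, 2), (3, 2), (4, 2), (7, 2)]
Unfold 3 (reflect across v@3): 8 holes -> [(0, 2), (0, 3), (3, 2), (3, 3), (4, 2), (4, 3), (7, 2), (7, 3)]
Unfold 4 (reflect across v@2): 16 holes -> [(0, 0), (0, 1), (0, 2), (0, 3), (3, 0), (3, 1), (3, 2), (3, 3), (4, 0), (4, 1), (4, 2), (4, 3), (7, 0), (7, 1), (7, 2), (7, 3)]

Answer: OOOO
....
....
OOOO
OOOO
....
....
OOOO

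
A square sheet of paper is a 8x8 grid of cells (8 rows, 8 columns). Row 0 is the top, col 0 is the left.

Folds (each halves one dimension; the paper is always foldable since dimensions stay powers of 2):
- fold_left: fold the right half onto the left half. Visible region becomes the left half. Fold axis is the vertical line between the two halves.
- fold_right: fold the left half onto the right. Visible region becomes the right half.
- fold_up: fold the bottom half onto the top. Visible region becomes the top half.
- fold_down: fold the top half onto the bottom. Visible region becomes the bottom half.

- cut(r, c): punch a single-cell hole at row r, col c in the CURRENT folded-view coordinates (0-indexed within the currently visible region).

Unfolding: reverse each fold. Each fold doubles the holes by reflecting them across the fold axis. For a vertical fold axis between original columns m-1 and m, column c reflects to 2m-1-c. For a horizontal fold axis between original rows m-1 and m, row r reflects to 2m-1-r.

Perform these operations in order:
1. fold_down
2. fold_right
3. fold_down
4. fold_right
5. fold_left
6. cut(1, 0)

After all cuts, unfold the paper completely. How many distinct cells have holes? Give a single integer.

Op 1 fold_down: fold axis h@4; visible region now rows[4,8) x cols[0,8) = 4x8
Op 2 fold_right: fold axis v@4; visible region now rows[4,8) x cols[4,8) = 4x4
Op 3 fold_down: fold axis h@6; visible region now rows[6,8) x cols[4,8) = 2x4
Op 4 fold_right: fold axis v@6; visible region now rows[6,8) x cols[6,8) = 2x2
Op 5 fold_left: fold axis v@7; visible region now rows[6,8) x cols[6,7) = 2x1
Op 6 cut(1, 0): punch at orig (7,6); cuts so far [(7, 6)]; region rows[6,8) x cols[6,7) = 2x1
Unfold 1 (reflect across v@7): 2 holes -> [(7, 6), (7, 7)]
Unfold 2 (reflect across v@6): 4 holes -> [(7, 4), (7, 5), (7, 6), (7, 7)]
Unfold 3 (reflect across h@6): 8 holes -> [(4, 4), (4, 5), (4, 6), (4, 7), (7, 4), (7, 5), (7, 6), (7, 7)]
Unfold 4 (reflect across v@4): 16 holes -> [(4, 0), (4, 1), (4, 2), (4, 3), (4, 4), (4, 5), (4, 6), (4, 7), (7, 0), (7, 1), (7, 2), (7, 3), (7, 4), (7, 5), (7, 6), (7, 7)]
Unfold 5 (reflect across h@4): 32 holes -> [(0, 0), (0, 1), (0, 2), (0, 3), (0, 4), (0, 5), (0, 6), (0, 7), (3, 0), (3, 1), (3, 2), (3, 3), (3, 4), (3, 5), (3, 6), (3, 7), (4, 0), (4, 1), (4, 2), (4, 3), (4, 4), (4, 5), (4, 6), (4, 7), (7, 0), (7, 1), (7, 2), (7, 3), (7, 4), (7, 5), (7, 6), (7, 7)]

Answer: 32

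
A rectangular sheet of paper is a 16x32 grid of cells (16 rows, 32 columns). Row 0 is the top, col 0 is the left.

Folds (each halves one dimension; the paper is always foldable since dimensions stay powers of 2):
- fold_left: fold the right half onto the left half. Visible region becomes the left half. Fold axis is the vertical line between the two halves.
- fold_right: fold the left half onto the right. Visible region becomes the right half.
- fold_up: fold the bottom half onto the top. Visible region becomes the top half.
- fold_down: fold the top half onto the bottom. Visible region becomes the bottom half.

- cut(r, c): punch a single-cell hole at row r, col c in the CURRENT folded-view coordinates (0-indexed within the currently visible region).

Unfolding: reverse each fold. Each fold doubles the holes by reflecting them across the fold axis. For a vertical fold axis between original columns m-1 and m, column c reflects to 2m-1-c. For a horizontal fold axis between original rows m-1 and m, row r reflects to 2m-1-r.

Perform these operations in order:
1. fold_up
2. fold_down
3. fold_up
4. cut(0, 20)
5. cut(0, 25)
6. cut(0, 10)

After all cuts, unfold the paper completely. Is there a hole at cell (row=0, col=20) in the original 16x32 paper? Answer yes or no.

Answer: yes

Derivation:
Op 1 fold_up: fold axis h@8; visible region now rows[0,8) x cols[0,32) = 8x32
Op 2 fold_down: fold axis h@4; visible region now rows[4,8) x cols[0,32) = 4x32
Op 3 fold_up: fold axis h@6; visible region now rows[4,6) x cols[0,32) = 2x32
Op 4 cut(0, 20): punch at orig (4,20); cuts so far [(4, 20)]; region rows[4,6) x cols[0,32) = 2x32
Op 5 cut(0, 25): punch at orig (4,25); cuts so far [(4, 20), (4, 25)]; region rows[4,6) x cols[0,32) = 2x32
Op 6 cut(0, 10): punch at orig (4,10); cuts so far [(4, 10), (4, 20), (4, 25)]; region rows[4,6) x cols[0,32) = 2x32
Unfold 1 (reflect across h@6): 6 holes -> [(4, 10), (4, 20), (4, 25), (7, 10), (7, 20), (7, 25)]
Unfold 2 (reflect across h@4): 12 holes -> [(0, 10), (0, 20), (0, 25), (3, 10), (3, 20), (3, 25), (4, 10), (4, 20), (4, 25), (7, 10), (7, 20), (7, 25)]
Unfold 3 (reflect across h@8): 24 holes -> [(0, 10), (0, 20), (0, 25), (3, 10), (3, 20), (3, 25), (4, 10), (4, 20), (4, 25), (7, 10), (7, 20), (7, 25), (8, 10), (8, 20), (8, 25), (11, 10), (11, 20), (11, 25), (12, 10), (12, 20), (12, 25), (15, 10), (15, 20), (15, 25)]
Holes: [(0, 10), (0, 20), (0, 25), (3, 10), (3, 20), (3, 25), (4, 10), (4, 20), (4, 25), (7, 10), (7, 20), (7, 25), (8, 10), (8, 20), (8, 25), (11, 10), (11, 20), (11, 25), (12, 10), (12, 20), (12, 25), (15, 10), (15, 20), (15, 25)]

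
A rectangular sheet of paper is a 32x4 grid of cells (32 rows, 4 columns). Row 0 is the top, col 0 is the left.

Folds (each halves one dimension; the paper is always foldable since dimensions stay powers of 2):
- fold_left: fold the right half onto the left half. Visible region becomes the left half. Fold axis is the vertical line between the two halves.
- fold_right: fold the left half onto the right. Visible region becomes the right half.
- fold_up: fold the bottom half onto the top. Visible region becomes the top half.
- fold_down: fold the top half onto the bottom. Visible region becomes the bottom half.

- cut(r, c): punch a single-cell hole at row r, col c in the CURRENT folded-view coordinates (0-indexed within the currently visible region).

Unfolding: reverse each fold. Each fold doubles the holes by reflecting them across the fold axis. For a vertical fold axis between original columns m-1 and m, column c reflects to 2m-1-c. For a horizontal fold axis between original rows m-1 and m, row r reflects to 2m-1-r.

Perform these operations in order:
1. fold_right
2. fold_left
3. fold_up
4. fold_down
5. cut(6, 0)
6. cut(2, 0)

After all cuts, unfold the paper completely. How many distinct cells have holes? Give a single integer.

Op 1 fold_right: fold axis v@2; visible region now rows[0,32) x cols[2,4) = 32x2
Op 2 fold_left: fold axis v@3; visible region now rows[0,32) x cols[2,3) = 32x1
Op 3 fold_up: fold axis h@16; visible region now rows[0,16) x cols[2,3) = 16x1
Op 4 fold_down: fold axis h@8; visible region now rows[8,16) x cols[2,3) = 8x1
Op 5 cut(6, 0): punch at orig (14,2); cuts so far [(14, 2)]; region rows[8,16) x cols[2,3) = 8x1
Op 6 cut(2, 0): punch at orig (10,2); cuts so far [(10, 2), (14, 2)]; region rows[8,16) x cols[2,3) = 8x1
Unfold 1 (reflect across h@8): 4 holes -> [(1, 2), (5, 2), (10, 2), (14, 2)]
Unfold 2 (reflect across h@16): 8 holes -> [(1, 2), (5, 2), (10, 2), (14, 2), (17, 2), (21, 2), (26, 2), (30, 2)]
Unfold 3 (reflect across v@3): 16 holes -> [(1, 2), (1, 3), (5, 2), (5, 3), (10, 2), (10, 3), (14, 2), (14, 3), (17, 2), (17, 3), (21, 2), (21, 3), (26, 2), (26, 3), (30, 2), (30, 3)]
Unfold 4 (reflect across v@2): 32 holes -> [(1, 0), (1, 1), (1, 2), (1, 3), (5, 0), (5, 1), (5, 2), (5, 3), (10, 0), (10, 1), (10, 2), (10, 3), (14, 0), (14, 1), (14, 2), (14, 3), (17, 0), (17, 1), (17, 2), (17, 3), (21, 0), (21, 1), (21, 2), (21, 3), (26, 0), (26, 1), (26, 2), (26, 3), (30, 0), (30, 1), (30, 2), (30, 3)]

Answer: 32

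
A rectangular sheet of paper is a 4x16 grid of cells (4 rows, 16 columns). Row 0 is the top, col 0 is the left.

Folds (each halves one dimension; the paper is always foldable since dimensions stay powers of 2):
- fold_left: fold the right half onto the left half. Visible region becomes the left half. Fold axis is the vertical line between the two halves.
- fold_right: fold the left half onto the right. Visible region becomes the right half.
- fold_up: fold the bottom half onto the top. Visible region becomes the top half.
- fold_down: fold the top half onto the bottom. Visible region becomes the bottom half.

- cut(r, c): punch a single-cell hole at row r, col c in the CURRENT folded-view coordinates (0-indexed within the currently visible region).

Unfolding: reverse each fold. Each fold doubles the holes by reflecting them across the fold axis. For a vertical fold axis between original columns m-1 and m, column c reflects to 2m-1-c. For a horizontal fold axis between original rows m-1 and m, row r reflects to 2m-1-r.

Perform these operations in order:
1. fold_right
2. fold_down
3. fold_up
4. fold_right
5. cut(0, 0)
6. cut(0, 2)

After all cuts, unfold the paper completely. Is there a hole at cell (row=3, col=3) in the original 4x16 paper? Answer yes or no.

Op 1 fold_right: fold axis v@8; visible region now rows[0,4) x cols[8,16) = 4x8
Op 2 fold_down: fold axis h@2; visible region now rows[2,4) x cols[8,16) = 2x8
Op 3 fold_up: fold axis h@3; visible region now rows[2,3) x cols[8,16) = 1x8
Op 4 fold_right: fold axis v@12; visible region now rows[2,3) x cols[12,16) = 1x4
Op 5 cut(0, 0): punch at orig (2,12); cuts so far [(2, 12)]; region rows[2,3) x cols[12,16) = 1x4
Op 6 cut(0, 2): punch at orig (2,14); cuts so far [(2, 12), (2, 14)]; region rows[2,3) x cols[12,16) = 1x4
Unfold 1 (reflect across v@12): 4 holes -> [(2, 9), (2, 11), (2, 12), (2, 14)]
Unfold 2 (reflect across h@3): 8 holes -> [(2, 9), (2, 11), (2, 12), (2, 14), (3, 9), (3, 11), (3, 12), (3, 14)]
Unfold 3 (reflect across h@2): 16 holes -> [(0, 9), (0, 11), (0, 12), (0, 14), (1, 9), (1, 11), (1, 12), (1, 14), (2, 9), (2, 11), (2, 12), (2, 14), (3, 9), (3, 11), (3, 12), (3, 14)]
Unfold 4 (reflect across v@8): 32 holes -> [(0, 1), (0, 3), (0, 4), (0, 6), (0, 9), (0, 11), (0, 12), (0, 14), (1, 1), (1, 3), (1, 4), (1, 6), (1, 9), (1, 11), (1, 12), (1, 14), (2, 1), (2, 3), (2, 4), (2, 6), (2, 9), (2, 11), (2, 12), (2, 14), (3, 1), (3, 3), (3, 4), (3, 6), (3, 9), (3, 11), (3, 12), (3, 14)]
Holes: [(0, 1), (0, 3), (0, 4), (0, 6), (0, 9), (0, 11), (0, 12), (0, 14), (1, 1), (1, 3), (1, 4), (1, 6), (1, 9), (1, 11), (1, 12), (1, 14), (2, 1), (2, 3), (2, 4), (2, 6), (2, 9), (2, 11), (2, 12), (2, 14), (3, 1), (3, 3), (3, 4), (3, 6), (3, 9), (3, 11), (3, 12), (3, 14)]

Answer: yes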